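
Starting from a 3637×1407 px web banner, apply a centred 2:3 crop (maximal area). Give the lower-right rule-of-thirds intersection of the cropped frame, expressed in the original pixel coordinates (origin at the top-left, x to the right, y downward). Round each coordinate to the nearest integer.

3637/1407 > 2/3, so the 2:3 crop keeps the full height 1407 and trims width to 1407 × 2/3 = 938.00 px.
Left offset = (3637 − 938.00)/2 = 1349.50 px; top offset = 0.
Lower-right is two-thirds across and two-thirds down within the crop:
x = 1349.50 + 2 × 938.00/3 ≈ 1975; y = 0.00 + 2 × 1407.00/3 ≈ 938.

x = 1975 px, y = 938 px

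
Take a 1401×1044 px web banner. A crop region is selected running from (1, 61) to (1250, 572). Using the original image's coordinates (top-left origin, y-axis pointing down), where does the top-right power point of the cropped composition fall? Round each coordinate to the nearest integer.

Crop width = 1250 − 1 = 1249 px; one third is 416.33 px.
Crop height = 572 − 61 = 511 px; one third is 170.33 px.
The top-right point is two-thirds across and one-third down within the crop:
x = 1 + 2 × 416.33 ≈ 834; y = 61 + 1 × 170.33 ≈ 231.

x = 834 px, y = 231 px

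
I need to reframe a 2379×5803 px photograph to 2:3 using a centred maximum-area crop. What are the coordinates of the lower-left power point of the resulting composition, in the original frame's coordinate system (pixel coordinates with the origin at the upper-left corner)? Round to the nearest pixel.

(793, 3496)

2379/5803 < 2/3, so the 2:3 crop keeps the full width 2379 and trims height to 2379 × 3/2 = 3568.50 px.
Top offset = (5803 − 3568.50)/2 = 1117.25 px; left offset = 0.
Lower-left is one-third across and two-thirds down within the crop:
x = 0.00 + 1 × 2379.00/3 ≈ 793; y = 1117.25 + 2 × 3568.50/3 ≈ 3496.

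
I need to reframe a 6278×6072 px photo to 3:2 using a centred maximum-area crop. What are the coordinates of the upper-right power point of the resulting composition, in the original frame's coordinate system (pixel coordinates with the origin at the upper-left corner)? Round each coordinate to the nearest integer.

(4185, 2338)

6278/6072 < 3/2, so the 3:2 crop keeps the full width 6278 and trims height to 6278 × 2/3 = 4185.33 px.
Top offset = (6072 − 4185.33)/2 = 943.33 px; left offset = 0.
Upper-right is two-thirds across and one-third down within the crop:
x = 0.00 + 2 × 6278.00/3 ≈ 4185; y = 943.33 + 1 × 4185.33/3 ≈ 2338.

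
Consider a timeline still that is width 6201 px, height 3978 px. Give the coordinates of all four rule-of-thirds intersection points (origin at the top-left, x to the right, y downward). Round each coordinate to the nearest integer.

(2067, 1326), (4134, 1326), (2067, 2652), (4134, 2652)

One third of 6201 is 2067; one third of 3978 is 1326.
Vertical third lines at x = 2067 and x = 4134; horizontal third lines at y = 1326 and y = 2652.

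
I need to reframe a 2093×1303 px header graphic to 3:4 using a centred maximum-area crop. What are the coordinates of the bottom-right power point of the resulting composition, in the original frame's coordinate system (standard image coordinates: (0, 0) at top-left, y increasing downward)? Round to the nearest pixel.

2093/1303 > 3/4, so the 3:4 crop keeps the full height 1303 and trims width to 1303 × 3/4 = 977.25 px.
Left offset = (2093 − 977.25)/2 = 557.88 px; top offset = 0.
Bottom-right is two-thirds across and two-thirds down within the crop:
x = 557.88 + 2 × 977.25/3 ≈ 1209; y = 0.00 + 2 × 1303.00/3 ≈ 869.

x = 1209 px, y = 869 px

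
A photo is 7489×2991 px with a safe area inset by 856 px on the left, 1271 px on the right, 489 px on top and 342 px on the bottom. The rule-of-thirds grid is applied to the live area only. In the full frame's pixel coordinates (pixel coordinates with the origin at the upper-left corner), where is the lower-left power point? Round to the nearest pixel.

Content width = 7489 − 856 − 1271 = 5362 px; content height = 2991 − 489 − 342 = 2160 px.
Lower-left is one-third across and two-thirds down within the live area.
x = 856 + 1 × 5362/3 = 856 + 1787.33 ≈ 2643
y = 489 + 2 × 2160/3 = 489 + 1440.00 ≈ 1929

x = 2643 px, y = 1929 px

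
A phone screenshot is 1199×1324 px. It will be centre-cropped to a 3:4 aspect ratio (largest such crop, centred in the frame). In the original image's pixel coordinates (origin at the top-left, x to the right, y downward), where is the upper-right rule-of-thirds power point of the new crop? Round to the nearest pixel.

1199/1324 > 3/4, so the 3:4 crop keeps the full height 1324 and trims width to 1324 × 3/4 = 993.00 px.
Left offset = (1199 − 993.00)/2 = 103.00 px; top offset = 0.
Upper-right is two-thirds across and one-third down within the crop:
x = 103.00 + 2 × 993.00/3 ≈ 765; y = 0.00 + 1 × 1324.00/3 ≈ 441.

(765, 441)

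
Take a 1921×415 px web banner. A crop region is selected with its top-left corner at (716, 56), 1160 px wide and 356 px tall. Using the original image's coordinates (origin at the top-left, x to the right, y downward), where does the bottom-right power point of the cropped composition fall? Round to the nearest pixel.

x = 1489 px, y = 293 px

One third of the crop width 1160 is 386.67 px.
One third of the crop height 356 is 118.67 px.
The bottom-right point is two-thirds across and two-thirds down within the crop:
x = 716 + 2 × 386.67 ≈ 1489; y = 56 + 2 × 118.67 ≈ 293.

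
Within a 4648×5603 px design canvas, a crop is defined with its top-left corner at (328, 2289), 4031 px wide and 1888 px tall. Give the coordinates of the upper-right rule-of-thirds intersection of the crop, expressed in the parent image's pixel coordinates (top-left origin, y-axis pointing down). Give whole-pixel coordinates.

One third of the crop width 4031 is 1343.67 px.
One third of the crop height 1888 is 629.33 px.
The upper-right point is two-thirds across and one-third down within the crop:
x = 328 + 2 × 1343.67 ≈ 3015; y = 2289 + 1 × 629.33 ≈ 2918.

(3015, 2918)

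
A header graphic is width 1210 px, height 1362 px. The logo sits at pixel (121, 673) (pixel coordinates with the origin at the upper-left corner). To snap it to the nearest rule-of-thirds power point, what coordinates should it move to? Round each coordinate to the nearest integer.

x = 403 px, y = 454 px

Third lines: x ∈ {403, 807}, y ∈ {454, 908}.
121 is closer to x = 403; 673 is closer to y = 454.
So the nearest intersection is the upper-left power point.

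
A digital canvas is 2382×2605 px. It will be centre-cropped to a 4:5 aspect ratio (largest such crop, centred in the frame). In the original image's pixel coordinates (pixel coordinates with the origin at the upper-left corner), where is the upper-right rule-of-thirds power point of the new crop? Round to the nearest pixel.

x = 1538 px, y = 868 px

2382/2605 > 4/5, so the 4:5 crop keeps the full height 2605 and trims width to 2605 × 4/5 = 2084.00 px.
Left offset = (2382 − 2084.00)/2 = 149.00 px; top offset = 0.
Upper-right is two-thirds across and one-third down within the crop:
x = 149.00 + 2 × 2084.00/3 ≈ 1538; y = 0.00 + 1 × 2605.00/3 ≈ 868.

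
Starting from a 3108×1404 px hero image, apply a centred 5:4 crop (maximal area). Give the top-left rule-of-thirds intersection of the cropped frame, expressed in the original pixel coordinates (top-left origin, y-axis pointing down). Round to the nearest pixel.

3108/1404 > 5/4, so the 5:4 crop keeps the full height 1404 and trims width to 1404 × 5/4 = 1755.00 px.
Left offset = (3108 − 1755.00)/2 = 676.50 px; top offset = 0.
Top-left is one-third across and one-third down within the crop:
x = 676.50 + 1 × 1755.00/3 ≈ 1262; y = 0.00 + 1 × 1404.00/3 ≈ 468.

x = 1262 px, y = 468 px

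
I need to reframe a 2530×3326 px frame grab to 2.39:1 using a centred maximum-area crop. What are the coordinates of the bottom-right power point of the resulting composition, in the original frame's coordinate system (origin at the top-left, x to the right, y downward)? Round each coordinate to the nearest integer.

2530/3326 < 2.39/1, so the 2.39:1 crop keeps the full width 2530 and trims height to 2530 × 1/2.39 = 1058.58 px.
Top offset = (3326 − 1058.58)/2 = 1133.71 px; left offset = 0.
Bottom-right is two-thirds across and two-thirds down within the crop:
x = 0.00 + 2 × 2530.00/3 ≈ 1687; y = 1133.71 + 2 × 1058.58/3 ≈ 1839.

(1687, 1839)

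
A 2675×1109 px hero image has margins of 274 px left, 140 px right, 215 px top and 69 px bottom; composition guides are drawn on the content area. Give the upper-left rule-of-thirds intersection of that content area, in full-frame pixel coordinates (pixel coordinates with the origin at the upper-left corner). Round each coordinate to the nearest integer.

(1028, 490)

Content width = 2675 − 274 − 140 = 2261 px; content height = 1109 − 215 − 69 = 825 px.
Upper-left is one-third across and one-third down within the content area.
x = 274 + 1 × 2261/3 = 274 + 753.67 ≈ 1028
y = 215 + 1 × 825/3 = 215 + 275.00 ≈ 490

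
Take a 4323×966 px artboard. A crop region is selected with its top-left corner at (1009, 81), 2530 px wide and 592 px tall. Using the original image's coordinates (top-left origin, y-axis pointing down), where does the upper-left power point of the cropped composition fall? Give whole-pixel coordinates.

One third of the crop width 2530 is 843.33 px.
One third of the crop height 592 is 197.33 px.
The upper-left point is one-third across and one-third down within the crop:
x = 1009 + 1 × 843.33 ≈ 1852; y = 81 + 1 × 197.33 ≈ 278.

x = 1852 px, y = 278 px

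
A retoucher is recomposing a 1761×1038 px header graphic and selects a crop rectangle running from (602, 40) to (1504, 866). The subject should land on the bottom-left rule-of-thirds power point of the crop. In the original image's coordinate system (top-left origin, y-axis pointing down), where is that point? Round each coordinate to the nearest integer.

(903, 591)

Crop width = 1504 − 602 = 902 px; one third is 300.67 px.
Crop height = 866 − 40 = 826 px; one third is 275.33 px.
The bottom-left point is one-third across and two-thirds down within the crop:
x = 602 + 1 × 300.67 ≈ 903; y = 40 + 2 × 275.33 ≈ 591.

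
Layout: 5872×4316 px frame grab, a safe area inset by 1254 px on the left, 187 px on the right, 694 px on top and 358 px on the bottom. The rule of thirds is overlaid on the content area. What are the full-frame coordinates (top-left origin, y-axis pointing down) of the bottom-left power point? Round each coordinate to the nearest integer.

(2731, 2870)

Content width = 5872 − 1254 − 187 = 4431 px; content height = 4316 − 694 − 358 = 3264 px.
Bottom-left is one-third across and two-thirds down within the content area.
x = 1254 + 1 × 4431/3 = 1254 + 1477.00 ≈ 2731
y = 694 + 2 × 3264/3 = 694 + 2176.00 ≈ 2870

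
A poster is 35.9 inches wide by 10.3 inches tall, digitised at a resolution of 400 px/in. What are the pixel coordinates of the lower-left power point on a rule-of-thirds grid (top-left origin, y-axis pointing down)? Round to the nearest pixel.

(4787, 2747)

In pixels the canvas is 35.9 × 400 = 14360 wide and 10.3 × 400 = 4120 tall.
The lower-left point is one-third across and two-thirds down:
x = 1 × 14360/3 ≈ 4787; y = 2 × 4120/3 ≈ 2747.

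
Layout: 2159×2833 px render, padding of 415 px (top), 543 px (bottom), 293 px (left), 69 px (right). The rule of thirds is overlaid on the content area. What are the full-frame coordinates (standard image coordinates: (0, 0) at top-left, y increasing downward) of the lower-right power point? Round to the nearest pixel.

Content width = 2159 − 293 − 69 = 1797 px; content height = 2833 − 415 − 543 = 1875 px.
Lower-right is two-thirds across and two-thirds down within the content area.
x = 293 + 2 × 1797/3 = 293 + 1198.00 ≈ 1491
y = 415 + 2 × 1875/3 = 415 + 1250.00 ≈ 1665

x = 1491 px, y = 1665 px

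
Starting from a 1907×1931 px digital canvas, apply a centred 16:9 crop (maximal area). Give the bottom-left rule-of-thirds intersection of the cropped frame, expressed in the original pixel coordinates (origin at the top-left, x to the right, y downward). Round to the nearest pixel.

1907/1931 < 16/9, so the 16:9 crop keeps the full width 1907 and trims height to 1907 × 9/16 = 1072.69 px.
Top offset = (1931 − 1072.69)/2 = 429.16 px; left offset = 0.
Bottom-left is one-third across and two-thirds down within the crop:
x = 0.00 + 1 × 1907.00/3 ≈ 636; y = 429.16 + 2 × 1072.69/3 ≈ 1144.

x = 636 px, y = 1144 px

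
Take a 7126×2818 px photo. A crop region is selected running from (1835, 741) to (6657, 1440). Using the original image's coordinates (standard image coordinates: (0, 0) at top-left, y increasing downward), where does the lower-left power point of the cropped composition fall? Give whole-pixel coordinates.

Crop width = 6657 − 1835 = 4822 px; one third is 1607.33 px.
Crop height = 1440 − 741 = 699 px; one third is 233.00 px.
The lower-left point is one-third across and two-thirds down within the crop:
x = 1835 + 1 × 1607.33 ≈ 3442; y = 741 + 2 × 233.00 ≈ 1207.

(3442, 1207)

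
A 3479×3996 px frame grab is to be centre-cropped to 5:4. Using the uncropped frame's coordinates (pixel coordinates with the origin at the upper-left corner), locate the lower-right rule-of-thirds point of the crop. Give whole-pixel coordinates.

x = 2319 px, y = 2462 px

3479/3996 < 5/4, so the 5:4 crop keeps the full width 3479 and trims height to 3479 × 4/5 = 2783.20 px.
Top offset = (3996 − 2783.20)/2 = 606.40 px; left offset = 0.
Lower-right is two-thirds across and two-thirds down within the crop:
x = 0.00 + 2 × 3479.00/3 ≈ 2319; y = 606.40 + 2 × 2783.20/3 ≈ 2462.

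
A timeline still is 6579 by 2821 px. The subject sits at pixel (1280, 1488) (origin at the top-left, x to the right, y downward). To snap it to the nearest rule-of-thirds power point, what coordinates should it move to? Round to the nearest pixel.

Third lines: x ∈ {2193, 4386}, y ∈ {940, 1881}.
1280 is closer to x = 2193; 1488 is closer to y = 1881.
So the nearest intersection is the lower-left power point.

(2193, 1881)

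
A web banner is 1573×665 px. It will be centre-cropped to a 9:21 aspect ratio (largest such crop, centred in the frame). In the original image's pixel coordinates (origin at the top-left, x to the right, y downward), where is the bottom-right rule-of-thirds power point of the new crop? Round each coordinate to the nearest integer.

1573/665 > 9/21, so the 9:21 crop keeps the full height 665 and trims width to 665 × 9/21 = 285.00 px.
Left offset = (1573 − 285.00)/2 = 644.00 px; top offset = 0.
Bottom-right is two-thirds across and two-thirds down within the crop:
x = 644.00 + 2 × 285.00/3 ≈ 834; y = 0.00 + 2 × 665.00/3 ≈ 443.

(834, 443)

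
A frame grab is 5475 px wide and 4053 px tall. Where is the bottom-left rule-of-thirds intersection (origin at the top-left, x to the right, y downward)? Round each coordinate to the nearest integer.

x = 1825 px, y = 2702 px

The bottom-left point sits one-third of the way across and two-thirds of the way down.
x = 1 × 5475/3 ≈ 1825; y = 2 × 4053/3 ≈ 2702.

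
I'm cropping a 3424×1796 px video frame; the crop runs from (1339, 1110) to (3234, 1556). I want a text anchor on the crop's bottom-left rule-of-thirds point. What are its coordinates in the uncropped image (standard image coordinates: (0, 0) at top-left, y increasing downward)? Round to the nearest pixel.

x = 1971 px, y = 1407 px

Crop width = 3234 − 1339 = 1895 px; one third is 631.67 px.
Crop height = 1556 − 1110 = 446 px; one third is 148.67 px.
The bottom-left point is one-third across and two-thirds down within the crop:
x = 1339 + 1 × 631.67 ≈ 1971; y = 1110 + 2 × 148.67 ≈ 1407.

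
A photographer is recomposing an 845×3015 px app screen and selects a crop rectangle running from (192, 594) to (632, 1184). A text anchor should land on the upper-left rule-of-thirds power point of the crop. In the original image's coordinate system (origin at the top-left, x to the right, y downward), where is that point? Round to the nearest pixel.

(339, 791)

Crop width = 632 − 192 = 440 px; one third is 146.67 px.
Crop height = 1184 − 594 = 590 px; one third is 196.67 px.
The upper-left point is one-third across and one-third down within the crop:
x = 192 + 1 × 146.67 ≈ 339; y = 594 + 1 × 196.67 ≈ 791.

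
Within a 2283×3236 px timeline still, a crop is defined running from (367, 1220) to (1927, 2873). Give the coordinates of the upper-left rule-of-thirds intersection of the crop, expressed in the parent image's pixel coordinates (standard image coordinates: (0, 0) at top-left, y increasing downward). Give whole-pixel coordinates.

Crop width = 1927 − 367 = 1560 px; one third is 520.00 px.
Crop height = 2873 − 1220 = 1653 px; one third is 551.00 px.
The upper-left point is one-third across and one-third down within the crop:
x = 367 + 1 × 520.00 ≈ 887; y = 1220 + 1 × 551.00 ≈ 1771.

x = 887 px, y = 1771 px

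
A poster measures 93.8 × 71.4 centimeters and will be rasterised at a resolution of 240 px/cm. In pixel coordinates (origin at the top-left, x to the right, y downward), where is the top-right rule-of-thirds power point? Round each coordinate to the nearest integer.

In pixels the canvas is 93.8 × 240 = 22512 wide and 71.4 × 240 = 17136 tall.
The top-right point is two-thirds across and one-third down:
x = 2 × 22512/3 ≈ 15008; y = 1 × 17136/3 ≈ 5712.

(15008, 5712)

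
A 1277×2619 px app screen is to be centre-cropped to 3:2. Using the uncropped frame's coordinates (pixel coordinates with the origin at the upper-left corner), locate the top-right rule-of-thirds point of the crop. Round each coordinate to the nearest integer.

1277/2619 < 3/2, so the 3:2 crop keeps the full width 1277 and trims height to 1277 × 2/3 = 851.33 px.
Top offset = (2619 − 851.33)/2 = 883.83 px; left offset = 0.
Top-right is two-thirds across and one-third down within the crop:
x = 0.00 + 2 × 1277.00/3 ≈ 851; y = 883.83 + 1 × 851.33/3 ≈ 1168.

(851, 1168)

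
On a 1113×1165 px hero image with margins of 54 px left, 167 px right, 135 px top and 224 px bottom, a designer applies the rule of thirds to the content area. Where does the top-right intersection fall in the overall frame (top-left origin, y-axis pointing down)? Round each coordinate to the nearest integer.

x = 649 px, y = 404 px

Content width = 1113 − 54 − 167 = 892 px; content height = 1165 − 135 − 224 = 806 px.
Top-right is two-thirds across and one-third down within the content area.
x = 54 + 2 × 892/3 = 54 + 594.67 ≈ 649
y = 135 + 1 × 806/3 = 135 + 268.67 ≈ 404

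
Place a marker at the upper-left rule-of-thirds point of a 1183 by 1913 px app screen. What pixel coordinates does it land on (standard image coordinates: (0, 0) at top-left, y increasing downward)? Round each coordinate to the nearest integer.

(394, 638)

The upper-left point sits one-third of the way across and one-third of the way down.
x = 1 × 1183/3 ≈ 394; y = 1 × 1913/3 ≈ 638.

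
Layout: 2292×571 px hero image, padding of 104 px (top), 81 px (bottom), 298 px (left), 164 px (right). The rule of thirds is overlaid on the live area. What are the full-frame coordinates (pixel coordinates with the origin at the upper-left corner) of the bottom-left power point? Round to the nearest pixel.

Content width = 2292 − 298 − 164 = 1830 px; content height = 571 − 104 − 81 = 386 px.
Bottom-left is one-third across and two-thirds down within the live area.
x = 298 + 1 × 1830/3 = 298 + 610.00 ≈ 908
y = 104 + 2 × 386/3 = 104 + 257.33 ≈ 361

x = 908 px, y = 361 px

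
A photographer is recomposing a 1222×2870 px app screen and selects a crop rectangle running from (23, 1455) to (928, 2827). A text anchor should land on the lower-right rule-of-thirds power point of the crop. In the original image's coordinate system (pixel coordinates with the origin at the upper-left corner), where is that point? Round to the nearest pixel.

x = 626 px, y = 2370 px

Crop width = 928 − 23 = 905 px; one third is 301.67 px.
Crop height = 2827 − 1455 = 1372 px; one third is 457.33 px.
The lower-right point is two-thirds across and two-thirds down within the crop:
x = 23 + 2 × 301.67 ≈ 626; y = 1455 + 2 × 457.33 ≈ 2370.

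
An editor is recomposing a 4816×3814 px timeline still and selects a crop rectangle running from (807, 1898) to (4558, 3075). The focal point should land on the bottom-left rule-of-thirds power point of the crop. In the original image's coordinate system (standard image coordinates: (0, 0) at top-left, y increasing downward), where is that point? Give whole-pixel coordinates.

x = 2057 px, y = 2683 px

Crop width = 4558 − 807 = 3751 px; one third is 1250.33 px.
Crop height = 3075 − 1898 = 1177 px; one third is 392.33 px.
The bottom-left point is one-third across and two-thirds down within the crop:
x = 807 + 1 × 1250.33 ≈ 2057; y = 1898 + 2 × 392.33 ≈ 2683.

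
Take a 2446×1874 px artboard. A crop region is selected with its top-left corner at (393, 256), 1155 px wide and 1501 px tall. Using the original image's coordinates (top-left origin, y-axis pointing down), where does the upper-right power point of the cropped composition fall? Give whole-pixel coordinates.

(1163, 756)

One third of the crop width 1155 is 385.00 px.
One third of the crop height 1501 is 500.33 px.
The upper-right point is two-thirds across and one-third down within the crop:
x = 393 + 2 × 385.00 ≈ 1163; y = 256 + 1 × 500.33 ≈ 756.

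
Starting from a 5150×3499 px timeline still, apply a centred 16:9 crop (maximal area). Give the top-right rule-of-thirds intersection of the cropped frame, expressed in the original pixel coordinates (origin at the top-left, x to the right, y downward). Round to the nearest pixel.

(3433, 1267)

5150/3499 < 16/9, so the 16:9 crop keeps the full width 5150 and trims height to 5150 × 9/16 = 2896.88 px.
Top offset = (3499 − 2896.88)/2 = 301.06 px; left offset = 0.
Top-right is two-thirds across and one-third down within the crop:
x = 0.00 + 2 × 5150.00/3 ≈ 3433; y = 301.06 + 1 × 2896.88/3 ≈ 1267.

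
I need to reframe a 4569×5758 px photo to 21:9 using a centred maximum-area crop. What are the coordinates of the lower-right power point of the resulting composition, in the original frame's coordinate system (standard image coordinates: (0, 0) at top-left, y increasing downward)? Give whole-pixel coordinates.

(3046, 3205)

4569/5758 < 21/9, so the 21:9 crop keeps the full width 4569 and trims height to 4569 × 9/21 = 1958.14 px.
Top offset = (5758 − 1958.14)/2 = 1899.93 px; left offset = 0.
Lower-right is two-thirds across and two-thirds down within the crop:
x = 0.00 + 2 × 4569.00/3 ≈ 3046; y = 1899.93 + 2 × 1958.14/3 ≈ 3205.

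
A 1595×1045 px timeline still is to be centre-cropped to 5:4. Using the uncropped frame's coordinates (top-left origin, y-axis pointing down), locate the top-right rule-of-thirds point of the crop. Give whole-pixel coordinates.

1595/1045 > 5/4, so the 5:4 crop keeps the full height 1045 and trims width to 1045 × 5/4 = 1306.25 px.
Left offset = (1595 − 1306.25)/2 = 144.38 px; top offset = 0.
Top-right is two-thirds across and one-third down within the crop:
x = 144.38 + 2 × 1306.25/3 ≈ 1015; y = 0.00 + 1 × 1045.00/3 ≈ 348.

x = 1015 px, y = 348 px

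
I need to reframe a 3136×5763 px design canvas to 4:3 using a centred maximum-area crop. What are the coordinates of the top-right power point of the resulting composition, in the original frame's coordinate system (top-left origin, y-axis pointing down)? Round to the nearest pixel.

3136/5763 < 4/3, so the 4:3 crop keeps the full width 3136 and trims height to 3136 × 3/4 = 2352.00 px.
Top offset = (5763 − 2352.00)/2 = 1705.50 px; left offset = 0.
Top-right is two-thirds across and one-third down within the crop:
x = 0.00 + 2 × 3136.00/3 ≈ 2091; y = 1705.50 + 1 × 2352.00/3 ≈ 2490.

(2091, 2490)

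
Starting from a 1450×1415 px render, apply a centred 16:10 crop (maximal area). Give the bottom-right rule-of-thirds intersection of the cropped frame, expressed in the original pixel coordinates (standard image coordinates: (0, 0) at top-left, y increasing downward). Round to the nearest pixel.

(967, 859)

1450/1415 < 16/10, so the 16:10 crop keeps the full width 1450 and trims height to 1450 × 10/16 = 906.25 px.
Top offset = (1415 − 906.25)/2 = 254.38 px; left offset = 0.
Bottom-right is two-thirds across and two-thirds down within the crop:
x = 0.00 + 2 × 1450.00/3 ≈ 967; y = 254.38 + 2 × 906.25/3 ≈ 859.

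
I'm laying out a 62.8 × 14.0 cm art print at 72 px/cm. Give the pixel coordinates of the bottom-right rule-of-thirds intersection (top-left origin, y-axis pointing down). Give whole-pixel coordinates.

In pixels the canvas is 62.8 × 72 = 4521.6 wide and 14.0 × 72 = 1008 tall.
The bottom-right point is two-thirds across and two-thirds down:
x = 2 × 4521.6/3 ≈ 3014; y = 2 × 1008/3 ≈ 672.

x = 3014 px, y = 672 px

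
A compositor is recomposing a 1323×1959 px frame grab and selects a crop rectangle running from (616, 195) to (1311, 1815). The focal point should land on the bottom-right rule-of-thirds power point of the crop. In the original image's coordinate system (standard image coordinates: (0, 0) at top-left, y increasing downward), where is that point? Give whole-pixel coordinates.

(1079, 1275)

Crop width = 1311 − 616 = 695 px; one third is 231.67 px.
Crop height = 1815 − 195 = 1620 px; one third is 540.00 px.
The bottom-right point is two-thirds across and two-thirds down within the crop:
x = 616 + 2 × 231.67 ≈ 1079; y = 195 + 2 × 540.00 ≈ 1275.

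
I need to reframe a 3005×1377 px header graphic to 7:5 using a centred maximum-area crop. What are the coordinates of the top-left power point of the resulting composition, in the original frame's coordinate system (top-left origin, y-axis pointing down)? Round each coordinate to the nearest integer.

(1181, 459)

3005/1377 > 7/5, so the 7:5 crop keeps the full height 1377 and trims width to 1377 × 7/5 = 1927.80 px.
Left offset = (3005 − 1927.80)/2 = 538.60 px; top offset = 0.
Top-left is one-third across and one-third down within the crop:
x = 538.60 + 1 × 1927.80/3 ≈ 1181; y = 0.00 + 1 × 1377.00/3 ≈ 459.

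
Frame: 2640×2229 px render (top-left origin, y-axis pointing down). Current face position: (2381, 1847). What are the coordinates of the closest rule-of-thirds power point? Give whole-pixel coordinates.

(1760, 1486)

Third lines: x ∈ {880, 1760}, y ∈ {743, 1486}.
2381 is closer to x = 1760; 1847 is closer to y = 1486.
So the nearest intersection is the lower-right power point.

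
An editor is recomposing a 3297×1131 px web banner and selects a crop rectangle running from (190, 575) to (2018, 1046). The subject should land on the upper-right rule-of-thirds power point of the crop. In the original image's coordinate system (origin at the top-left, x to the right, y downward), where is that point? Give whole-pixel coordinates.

Crop width = 2018 − 190 = 1828 px; one third is 609.33 px.
Crop height = 1046 − 575 = 471 px; one third is 157.00 px.
The upper-right point is two-thirds across and one-third down within the crop:
x = 190 + 2 × 609.33 ≈ 1409; y = 575 + 1 × 157.00 ≈ 732.

x = 1409 px, y = 732 px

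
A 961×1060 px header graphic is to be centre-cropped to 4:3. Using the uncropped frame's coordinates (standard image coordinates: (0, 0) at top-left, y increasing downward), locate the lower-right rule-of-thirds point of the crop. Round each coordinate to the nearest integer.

x = 641 px, y = 650 px

961/1060 < 4/3, so the 4:3 crop keeps the full width 961 and trims height to 961 × 3/4 = 720.75 px.
Top offset = (1060 − 720.75)/2 = 169.62 px; left offset = 0.
Lower-right is two-thirds across and two-thirds down within the crop:
x = 0.00 + 2 × 961.00/3 ≈ 641; y = 169.62 + 2 × 720.75/3 ≈ 650.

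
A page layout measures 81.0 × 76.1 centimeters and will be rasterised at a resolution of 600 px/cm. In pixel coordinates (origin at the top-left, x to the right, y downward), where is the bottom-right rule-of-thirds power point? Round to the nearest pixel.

In pixels the canvas is 81.0 × 600 = 48600 wide and 76.1 × 600 = 45660 tall.
The bottom-right point is two-thirds across and two-thirds down:
x = 2 × 48600/3 ≈ 32400; y = 2 × 45660/3 ≈ 30440.

(32400, 30440)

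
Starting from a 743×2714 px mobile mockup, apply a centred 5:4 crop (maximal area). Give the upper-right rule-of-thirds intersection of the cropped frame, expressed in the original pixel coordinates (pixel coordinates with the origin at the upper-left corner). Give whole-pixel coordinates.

(495, 1258)

743/2714 < 5/4, so the 5:4 crop keeps the full width 743 and trims height to 743 × 4/5 = 594.40 px.
Top offset = (2714 − 594.40)/2 = 1059.80 px; left offset = 0.
Upper-right is two-thirds across and one-third down within the crop:
x = 0.00 + 2 × 743.00/3 ≈ 495; y = 1059.80 + 1 × 594.40/3 ≈ 1258.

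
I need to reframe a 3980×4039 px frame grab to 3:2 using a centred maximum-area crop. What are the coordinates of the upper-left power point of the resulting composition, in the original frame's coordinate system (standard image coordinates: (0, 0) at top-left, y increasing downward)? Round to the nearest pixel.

(1327, 1577)

3980/4039 < 3/2, so the 3:2 crop keeps the full width 3980 and trims height to 3980 × 2/3 = 2653.33 px.
Top offset = (4039 − 2653.33)/2 = 692.83 px; left offset = 0.
Upper-left is one-third across and one-third down within the crop:
x = 0.00 + 1 × 3980.00/3 ≈ 1327; y = 692.83 + 1 × 2653.33/3 ≈ 1577.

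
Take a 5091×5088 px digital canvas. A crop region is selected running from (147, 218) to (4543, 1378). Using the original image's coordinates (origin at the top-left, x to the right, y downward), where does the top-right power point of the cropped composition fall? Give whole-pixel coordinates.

(3078, 605)

Crop width = 4543 − 147 = 4396 px; one third is 1465.33 px.
Crop height = 1378 − 218 = 1160 px; one third is 386.67 px.
The top-right point is two-thirds across and one-third down within the crop:
x = 147 + 2 × 1465.33 ≈ 3078; y = 218 + 1 × 386.67 ≈ 605.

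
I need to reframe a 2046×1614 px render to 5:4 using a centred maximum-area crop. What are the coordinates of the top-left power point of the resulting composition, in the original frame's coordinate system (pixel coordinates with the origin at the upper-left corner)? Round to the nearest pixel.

2046/1614 > 5/4, so the 5:4 crop keeps the full height 1614 and trims width to 1614 × 5/4 = 2017.50 px.
Left offset = (2046 − 2017.50)/2 = 14.25 px; top offset = 0.
Top-left is one-third across and one-third down within the crop:
x = 14.25 + 1 × 2017.50/3 ≈ 687; y = 0.00 + 1 × 1614.00/3 ≈ 538.

x = 687 px, y = 538 px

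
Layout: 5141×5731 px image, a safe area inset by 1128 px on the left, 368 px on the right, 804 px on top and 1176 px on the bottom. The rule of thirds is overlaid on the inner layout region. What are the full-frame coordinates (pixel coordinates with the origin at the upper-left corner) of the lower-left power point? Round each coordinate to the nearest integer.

Content width = 5141 − 1128 − 368 = 3645 px; content height = 5731 − 804 − 1176 = 3751 px.
Lower-left is one-third across and two-thirds down within the inner layout region.
x = 1128 + 1 × 3645/3 = 1128 + 1215.00 ≈ 2343
y = 804 + 2 × 3751/3 = 804 + 2500.67 ≈ 3305

x = 2343 px, y = 3305 px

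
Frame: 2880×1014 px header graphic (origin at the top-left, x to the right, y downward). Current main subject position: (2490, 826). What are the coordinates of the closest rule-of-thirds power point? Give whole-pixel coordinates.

Third lines: x ∈ {960, 1920}, y ∈ {338, 676}.
2490 is closer to x = 1920; 826 is closer to y = 676.
So the nearest intersection is the lower-right power point.

x = 1920 px, y = 676 px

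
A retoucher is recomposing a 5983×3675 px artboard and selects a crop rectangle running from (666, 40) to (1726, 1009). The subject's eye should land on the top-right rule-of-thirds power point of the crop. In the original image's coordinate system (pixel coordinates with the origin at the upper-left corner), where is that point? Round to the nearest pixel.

Crop width = 1726 − 666 = 1060 px; one third is 353.33 px.
Crop height = 1009 − 40 = 969 px; one third is 323.00 px.
The top-right point is two-thirds across and one-third down within the crop:
x = 666 + 2 × 353.33 ≈ 1373; y = 40 + 1 × 323.00 ≈ 363.

(1373, 363)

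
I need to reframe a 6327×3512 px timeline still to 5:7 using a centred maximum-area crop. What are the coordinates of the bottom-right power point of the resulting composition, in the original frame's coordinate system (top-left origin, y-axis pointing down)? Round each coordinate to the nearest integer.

(3582, 2341)

6327/3512 > 5/7, so the 5:7 crop keeps the full height 3512 and trims width to 3512 × 5/7 = 2508.57 px.
Left offset = (6327 − 2508.57)/2 = 1909.21 px; top offset = 0.
Bottom-right is two-thirds across and two-thirds down within the crop:
x = 1909.21 + 2 × 2508.57/3 ≈ 3582; y = 0.00 + 2 × 3512.00/3 ≈ 2341.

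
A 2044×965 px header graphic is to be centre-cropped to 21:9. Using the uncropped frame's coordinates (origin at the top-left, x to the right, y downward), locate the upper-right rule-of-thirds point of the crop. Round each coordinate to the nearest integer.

2044/965 < 21/9, so the 21:9 crop keeps the full width 2044 and trims height to 2044 × 9/21 = 876.00 px.
Top offset = (965 − 876.00)/2 = 44.50 px; left offset = 0.
Upper-right is two-thirds across and one-third down within the crop:
x = 0.00 + 2 × 2044.00/3 ≈ 1363; y = 44.50 + 1 × 876.00/3 ≈ 337.

(1363, 337)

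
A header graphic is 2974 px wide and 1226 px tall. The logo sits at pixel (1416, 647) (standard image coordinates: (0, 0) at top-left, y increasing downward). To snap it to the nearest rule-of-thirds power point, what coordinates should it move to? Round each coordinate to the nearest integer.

Third lines: x ∈ {991, 1983}, y ∈ {409, 817}.
1416 is closer to x = 991; 647 is closer to y = 817.
So the nearest intersection is the lower-left power point.

x = 991 px, y = 817 px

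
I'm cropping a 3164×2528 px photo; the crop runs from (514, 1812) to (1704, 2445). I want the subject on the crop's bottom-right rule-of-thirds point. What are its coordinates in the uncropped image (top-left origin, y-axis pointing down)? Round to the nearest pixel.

Crop width = 1704 − 514 = 1190 px; one third is 396.67 px.
Crop height = 2445 − 1812 = 633 px; one third is 211.00 px.
The bottom-right point is two-thirds across and two-thirds down within the crop:
x = 514 + 2 × 396.67 ≈ 1307; y = 1812 + 2 × 211.00 ≈ 2234.

(1307, 2234)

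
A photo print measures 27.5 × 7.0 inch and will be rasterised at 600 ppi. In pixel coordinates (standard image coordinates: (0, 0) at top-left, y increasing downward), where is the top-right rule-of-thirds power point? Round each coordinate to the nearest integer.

In pixels the canvas is 27.5 × 600 = 16500 wide and 7.0 × 600 = 4200 tall.
The top-right point is two-thirds across and one-third down:
x = 2 × 16500/3 ≈ 11000; y = 1 × 4200/3 ≈ 1400.

x = 11000 px, y = 1400 px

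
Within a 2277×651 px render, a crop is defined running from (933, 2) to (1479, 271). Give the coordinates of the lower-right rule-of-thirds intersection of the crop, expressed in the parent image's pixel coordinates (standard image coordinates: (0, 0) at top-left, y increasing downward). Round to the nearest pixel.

Crop width = 1479 − 933 = 546 px; one third is 182.00 px.
Crop height = 271 − 2 = 269 px; one third is 89.67 px.
The lower-right point is two-thirds across and two-thirds down within the crop:
x = 933 + 2 × 182.00 ≈ 1297; y = 2 + 2 × 89.67 ≈ 181.

(1297, 181)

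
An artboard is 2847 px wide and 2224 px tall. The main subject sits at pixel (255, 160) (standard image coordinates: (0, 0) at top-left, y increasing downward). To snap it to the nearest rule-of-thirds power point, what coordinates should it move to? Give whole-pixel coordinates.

(949, 741)

Third lines: x ∈ {949, 1898}, y ∈ {741, 1483}.
255 is closer to x = 949; 160 is closer to y = 741.
So the nearest intersection is the upper-left power point.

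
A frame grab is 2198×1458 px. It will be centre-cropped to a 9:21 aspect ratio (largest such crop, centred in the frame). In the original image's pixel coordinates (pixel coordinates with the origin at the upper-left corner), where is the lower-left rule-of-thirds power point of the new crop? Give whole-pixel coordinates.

2198/1458 > 9/21, so the 9:21 crop keeps the full height 1458 and trims width to 1458 × 9/21 = 624.86 px.
Left offset = (2198 − 624.86)/2 = 786.57 px; top offset = 0.
Lower-left is one-third across and two-thirds down within the crop:
x = 786.57 + 1 × 624.86/3 ≈ 995; y = 0.00 + 2 × 1458.00/3 ≈ 972.

x = 995 px, y = 972 px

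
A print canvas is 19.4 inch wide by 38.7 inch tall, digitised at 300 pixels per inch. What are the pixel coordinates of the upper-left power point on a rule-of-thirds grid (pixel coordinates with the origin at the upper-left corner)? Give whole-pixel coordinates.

In pixels the canvas is 19.4 × 300 = 5820 wide and 38.7 × 300 = 11610 tall.
The upper-left point is one-third across and one-third down:
x = 1 × 5820/3 ≈ 1940; y = 1 × 11610/3 ≈ 3870.

x = 1940 px, y = 3870 px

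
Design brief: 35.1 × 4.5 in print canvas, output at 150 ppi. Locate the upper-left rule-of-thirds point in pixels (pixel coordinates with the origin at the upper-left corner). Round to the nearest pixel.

(1755, 225)

In pixels the canvas is 35.1 × 150 = 5265 wide and 4.5 × 150 = 675 tall.
The upper-left point is one-third across and one-third down:
x = 1 × 5265/3 ≈ 1755; y = 1 × 675/3 ≈ 225.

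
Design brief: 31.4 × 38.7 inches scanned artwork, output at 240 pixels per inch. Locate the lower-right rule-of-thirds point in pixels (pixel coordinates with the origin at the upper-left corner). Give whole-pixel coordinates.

In pixels the canvas is 31.4 × 240 = 7536 wide and 38.7 × 240 = 9288 tall.
The lower-right point is two-thirds across and two-thirds down:
x = 2 × 7536/3 ≈ 5024; y = 2 × 9288/3 ≈ 6192.

(5024, 6192)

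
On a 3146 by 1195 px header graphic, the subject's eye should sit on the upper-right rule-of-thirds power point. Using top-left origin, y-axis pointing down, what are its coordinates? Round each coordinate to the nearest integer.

x = 2097 px, y = 398 px

The upper-right point sits two-thirds of the way across and one-third of the way down.
x = 2 × 3146/3 ≈ 2097; y = 1 × 1195/3 ≈ 398.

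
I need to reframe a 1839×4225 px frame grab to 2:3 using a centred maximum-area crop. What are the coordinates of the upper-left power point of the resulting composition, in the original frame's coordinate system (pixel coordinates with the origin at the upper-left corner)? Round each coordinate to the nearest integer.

x = 613 px, y = 1653 px

1839/4225 < 2/3, so the 2:3 crop keeps the full width 1839 and trims height to 1839 × 3/2 = 2758.50 px.
Top offset = (4225 − 2758.50)/2 = 733.25 px; left offset = 0.
Upper-left is one-third across and one-third down within the crop:
x = 0.00 + 1 × 1839.00/3 ≈ 613; y = 733.25 + 1 × 2758.50/3 ≈ 1653.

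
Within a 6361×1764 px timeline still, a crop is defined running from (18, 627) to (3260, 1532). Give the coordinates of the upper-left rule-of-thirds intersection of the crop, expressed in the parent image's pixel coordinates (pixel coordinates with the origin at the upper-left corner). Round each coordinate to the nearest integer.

Crop width = 3260 − 18 = 3242 px; one third is 1080.67 px.
Crop height = 1532 − 627 = 905 px; one third is 301.67 px.
The upper-left point is one-third across and one-third down within the crop:
x = 18 + 1 × 1080.67 ≈ 1099; y = 627 + 1 × 301.67 ≈ 929.

(1099, 929)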